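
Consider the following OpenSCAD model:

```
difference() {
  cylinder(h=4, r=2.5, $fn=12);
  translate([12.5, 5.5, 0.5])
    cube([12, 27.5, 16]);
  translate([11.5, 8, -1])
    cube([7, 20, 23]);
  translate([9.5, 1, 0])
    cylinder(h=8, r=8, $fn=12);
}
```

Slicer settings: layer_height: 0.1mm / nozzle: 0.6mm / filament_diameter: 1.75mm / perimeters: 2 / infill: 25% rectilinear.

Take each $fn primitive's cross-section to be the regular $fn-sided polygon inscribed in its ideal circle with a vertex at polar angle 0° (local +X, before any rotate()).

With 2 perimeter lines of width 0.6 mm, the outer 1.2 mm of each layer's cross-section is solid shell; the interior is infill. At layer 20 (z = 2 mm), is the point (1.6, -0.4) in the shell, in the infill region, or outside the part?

At z = 2 mm: the r=2.5 cylinder gives a regular 12-gon of circumradius 2.5 (constant along its height); the 12×27.5 cube at (12.5, 5.5) contributes its full rectangle; the cube at (11.5, 8) (footprint 7×20) is included at this height; the r=8 cylinder at (9.5, 1) contributes a regular 12-gon of circumradius 8; After the difference (first − rest): starting from the r=2.5 cylinder, the 12×27.5 cube at (12.5, 5.5) misses the remaining region (no effect); the 7×20 cube at (11.5, 8) misses the remaining region (no effect); the r=8 cylinder at (9.5, 1) partially overlaps it — only the 1.54 mm² overlap (of its 192.00 mm²) is removed, clipping the outline — 1 connected region. Overall, the cross-section is a single solid region. The nearest boundary edge runs (1.50, 1.00)→(2.12, -1.30); distance from the point to it = 0.27 mm. The point is inside the cross-section, 0.27 mm from the nearest boundary — within the 1.2 mm shell band (2 × 0.6).

shell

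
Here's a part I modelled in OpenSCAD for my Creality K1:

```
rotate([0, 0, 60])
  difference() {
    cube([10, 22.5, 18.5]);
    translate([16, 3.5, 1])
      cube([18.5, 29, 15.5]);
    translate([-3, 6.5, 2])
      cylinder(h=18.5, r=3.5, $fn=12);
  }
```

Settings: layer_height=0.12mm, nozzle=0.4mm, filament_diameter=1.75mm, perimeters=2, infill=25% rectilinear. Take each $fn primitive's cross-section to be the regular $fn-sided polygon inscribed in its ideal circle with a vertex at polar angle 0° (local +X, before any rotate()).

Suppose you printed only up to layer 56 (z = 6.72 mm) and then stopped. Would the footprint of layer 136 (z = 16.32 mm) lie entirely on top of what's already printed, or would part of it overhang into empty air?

entirely on top

Compare the two slices. At z = 6.72: the cube (footprint 10×22.5) is included at this height (area 225.00 mm²); the cube at (16, 3.5) (footprint 18.5×29) is included at this height (area 536.50 mm²); the r=3.5 cylinder at (-3, 6.5) contributes a regular 12-gon of circumradius 3.5 (area = (12/2)·3.500²·sin(360°/12) = 36.75 mm²); Subtracting the remaining from the first: starting from the 10×22.5 cube (225.00 mm²), the 18.5×29 cube at (16, 3.5) misses the remaining region (no effect); the r=3.5 cylinder at (-3, 6.5) partially overlaps it — only the 0.93 mm² overlap (of its 36.75 mm²) is removed, clipping the outline — area = 224.07 mm²; (whole slice rotated 60° about Z — lengths, areas and connectivity unchanged). At z = 16.32: the cube is present — its section is the full 10×22.5 rectangle (area 225.00 mm²); the cube at (16, 3.5) is present — its section is the full 18.5×29 rectangle (area 536.50 mm²); the r=3.5 cylinder at (-3, 6.5) gives a regular 12-gon of circumradius 3.5 (constant along its height) (area = (12/2)·3.500²·sin(360°/12) = 36.75 mm²); Subtracting the remaining from the first: starting from the 10×22.5 cube (225.00 mm²), the 18.5×29 cube at (16, 3.5) misses the remaining region (no effect); the r=3.5 cylinder at (-3, 6.5) partially overlaps it — only the 0.93 mm² overlap (of its 36.75 mm²) is removed, clipping the outline — area = 224.07 mm²; (rotated 60° about Z; rotation is an isometry so areas/perimeters/island counts are preserved). Checking containment: the cross-section at z = 16.32 is a subset of the cross-section at z = 6.72.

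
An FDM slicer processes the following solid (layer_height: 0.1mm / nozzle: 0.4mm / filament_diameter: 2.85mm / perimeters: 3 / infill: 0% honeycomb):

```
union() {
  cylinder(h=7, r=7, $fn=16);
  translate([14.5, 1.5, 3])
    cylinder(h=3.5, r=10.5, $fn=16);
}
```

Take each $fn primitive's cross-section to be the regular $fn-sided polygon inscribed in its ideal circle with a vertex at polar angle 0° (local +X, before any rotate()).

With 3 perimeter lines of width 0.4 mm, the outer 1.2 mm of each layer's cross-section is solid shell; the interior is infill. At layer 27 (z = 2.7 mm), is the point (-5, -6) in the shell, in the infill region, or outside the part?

outside

At z = 2.7 mm: the r=7 cylinder gives a regular 16-gon of circumradius 7 (constant along its height); the cylinder at (14.5, 1.5) does not reach this height (z outside [3, 6.5]); Taking the union: only the r=7 cylinder is present, so the union is just that shape — 1 connected region. Overall, the cross-section is a single solid region. The nearest boundary edge runs (-4.95, -4.95)→(-2.68, -6.47); distance from the point to it = 0.90 mm. The point is not inside any of the regions above, so it lies outside the cross-section (0.90 mm from the nearest boundary).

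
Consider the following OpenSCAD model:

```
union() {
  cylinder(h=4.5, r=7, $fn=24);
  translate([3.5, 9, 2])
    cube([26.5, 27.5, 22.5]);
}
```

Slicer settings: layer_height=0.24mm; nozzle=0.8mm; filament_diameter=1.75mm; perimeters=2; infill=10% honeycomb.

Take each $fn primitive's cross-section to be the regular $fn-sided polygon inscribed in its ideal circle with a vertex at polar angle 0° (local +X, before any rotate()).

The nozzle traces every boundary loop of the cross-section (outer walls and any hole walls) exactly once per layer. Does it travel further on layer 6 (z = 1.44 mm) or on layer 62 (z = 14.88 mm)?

Layer 6 (z = 1.44): the r=7 cylinder contributes a regular 24-gon of circumradius 7 (perimeter = 2·24·7.000·sin(180°/24) = 43.86 mm); the cube at (3.5, 9) does not reach this height (z outside [2, 24.5]); Taking the union: only the r=7 cylinder is present, so the union is just that shape — boundary = 43.86 mm. So its perimeter = 43.86 mm. Layer 62 (z = 14.88): the cylinder does not reach this height (z outside [0, 4.5]); the cube at (3.5, 9) is present — its section is the full 26.5×27.5 rectangle (perimeter 108.00 mm); Merging all regions: only the 26.5×27.5 cube at (3.5, 9) is present, so the union is just that shape — boundary = 108.00 mm. So its perimeter = 108.00 mm. Layer 62 is larger (108.00 vs 43.86 mm).

layer 62 (z = 14.88 mm)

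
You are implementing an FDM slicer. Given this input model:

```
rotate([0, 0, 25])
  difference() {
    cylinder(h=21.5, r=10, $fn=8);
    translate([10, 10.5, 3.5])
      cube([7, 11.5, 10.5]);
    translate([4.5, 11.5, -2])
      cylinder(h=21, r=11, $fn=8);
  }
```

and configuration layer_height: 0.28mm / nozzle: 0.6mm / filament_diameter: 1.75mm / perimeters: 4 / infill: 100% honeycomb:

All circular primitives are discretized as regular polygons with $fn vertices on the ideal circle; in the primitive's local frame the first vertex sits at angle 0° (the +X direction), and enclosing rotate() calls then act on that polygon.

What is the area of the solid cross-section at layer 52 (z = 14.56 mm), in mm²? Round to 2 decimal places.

201.37 mm²

At z = 14.56 mm: the r=10 cylinder gives a regular 8-gon of circumradius 10 (constant along its height) (area = (8/2)·10.000²·sin(360°/8) = 282.84 mm²); the cube at (10, 10.5) does not reach this height (z outside [3.5, 14]); the r=11 cylinder at (4.5, 11.5) gives a regular 8-gon of circumradius 11 (constant along its height) (area = (8/2)·11.000²·sin(360°/8) = 342.24 mm²); Subtracting the remaining from the first: starting from the r=10 cylinder (282.84 mm²), the r=11 cylinder at (4.5, 11.5) partially overlaps it — only the 81.48 mm² overlap (of its 342.24 mm²) is removed, clipping the outline — area = 201.37 mm²; (whole slice rotated 25° about Z — lengths, areas and connectivity unchanged). Overall, the cross-section is a single solid region. Net area = 201.37 mm².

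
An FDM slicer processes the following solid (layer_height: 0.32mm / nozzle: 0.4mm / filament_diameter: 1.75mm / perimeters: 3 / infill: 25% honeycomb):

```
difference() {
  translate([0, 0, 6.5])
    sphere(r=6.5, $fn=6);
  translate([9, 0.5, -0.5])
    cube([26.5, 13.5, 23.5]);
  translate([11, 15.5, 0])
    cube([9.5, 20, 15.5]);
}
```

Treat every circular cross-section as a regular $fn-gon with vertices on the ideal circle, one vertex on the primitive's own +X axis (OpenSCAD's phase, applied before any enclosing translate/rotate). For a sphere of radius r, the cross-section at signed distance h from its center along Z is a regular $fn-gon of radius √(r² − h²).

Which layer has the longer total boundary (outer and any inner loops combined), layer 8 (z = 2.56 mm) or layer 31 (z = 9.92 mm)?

layer 31 (z = 9.92 mm)

Layer 8 (z = 2.56): the r=6.5 sphere slices to a regular 6-gon of circumradius 5.170 (√(r²−h²) with h=3.94 from center) (perimeter = 2·6·5.170·sin(180°/6) = 31.02 mm); the 26.5×13.5 cube at (9, 0.5) contributes its full rectangle (perimeter 80.00 mm); the cube at (11, 15.5) (footprint 9.5×20) is included at this height (perimeter 59.00 mm); Taking the first minus the rest: starting from the r=6.5 sphere, the 26.5×13.5 cube at (9, 0.5) misses the remaining region (no effect); the 9.5×20 cube at (11, 15.5) misses the remaining region (no effect) — boundary = 31.02 mm. So its perimeter = 31.02 mm. Layer 31 (z = 9.92): the r=6.5 sphere slices to a regular 6-gon of circumradius 5.528 (√(r²−h²) with h=3.42 from center) (perimeter = 2·6·5.528·sin(180°/6) = 33.17 mm); the cube at (9, 0.5) is present — its section is the full 26.5×13.5 rectangle (perimeter 80.00 mm); the cube at (11, 15.5) (footprint 9.5×20) is included at this height (perimeter 59.00 mm); After the difference (first − rest): starting from the r=6.5 sphere, the 26.5×13.5 cube at (9, 0.5) misses the remaining region (no effect); the 9.5×20 cube at (11, 15.5) misses the remaining region (no effect) — boundary = 33.17 mm. So its perimeter = 33.17 mm. Layer 31 is larger (33.17 vs 31.02 mm).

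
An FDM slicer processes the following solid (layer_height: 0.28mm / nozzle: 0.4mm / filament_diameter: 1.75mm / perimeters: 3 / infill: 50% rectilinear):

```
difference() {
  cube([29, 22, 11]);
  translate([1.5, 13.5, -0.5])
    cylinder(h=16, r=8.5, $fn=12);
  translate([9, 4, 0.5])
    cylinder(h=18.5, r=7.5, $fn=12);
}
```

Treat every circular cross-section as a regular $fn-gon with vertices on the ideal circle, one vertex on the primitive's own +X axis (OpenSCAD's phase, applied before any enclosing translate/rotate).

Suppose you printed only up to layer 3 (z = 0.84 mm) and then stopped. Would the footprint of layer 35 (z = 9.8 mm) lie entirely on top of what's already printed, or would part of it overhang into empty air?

Compare the two slices. At z = 0.84: the 29×22 cube contributes its full rectangle (area 638.00 mm²); the cylinder at (1.5, 13.5): section is a regular 12-gon, circumradius r=8.5 (area = (12/2)·8.500²·sin(360°/12) = 216.75 mm²); the cylinder at (9, 4): section is a regular 12-gon, circumradius r=7.5 (area = (12/2)·7.500²·sin(360°/12) = 168.75 mm²); After the difference (first − rest): starting from the 29×22 cube (638.00 mm²), the r=8.5 cylinder at (1.5, 13.5) partially overlaps it — only the 133.27 mm² overlap (of its 216.75 mm²) is removed, clipping the outline; the r=7.5 cylinder at (9, 4) partially overlaps it — only the 116.26 mm² overlap (of its 168.75 mm²) is removed, clipping the outline — area = 388.46 mm². At z = 9.8: the cube is present — its section is the full 29×22 rectangle (area 638.00 mm²); the r=8.5 cylinder at (1.5, 13.5) gives a regular 12-gon of circumradius 8.5 (constant along its height) (area = (12/2)·8.500²·sin(360°/12) = 216.75 mm²); the r=7.5 cylinder at (9, 4) contributes a regular 12-gon of circumradius 7.5 (area = (12/2)·7.500²·sin(360°/12) = 168.75 mm²); Subtracting the remaining from the first: starting from the 29×22 cube (638.00 mm²), the r=8.5 cylinder at (1.5, 13.5) partially overlaps it — only the 133.27 mm² overlap (of its 216.75 mm²) is removed, clipping the outline; the r=7.5 cylinder at (9, 4) partially overlaps it — only the 116.26 mm² overlap (of its 168.75 mm²) is removed, clipping the outline — area = 388.46 mm². Checking containment: the cross-section at z = 9.8 is a subset of the cross-section at z = 0.84.

entirely on top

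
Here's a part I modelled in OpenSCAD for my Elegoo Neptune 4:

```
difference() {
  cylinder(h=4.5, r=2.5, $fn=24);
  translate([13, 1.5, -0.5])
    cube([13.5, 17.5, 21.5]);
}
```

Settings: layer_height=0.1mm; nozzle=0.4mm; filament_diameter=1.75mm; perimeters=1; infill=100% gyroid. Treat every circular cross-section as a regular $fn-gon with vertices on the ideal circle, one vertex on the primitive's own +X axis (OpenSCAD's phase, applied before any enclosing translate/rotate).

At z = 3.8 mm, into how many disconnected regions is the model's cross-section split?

At z = 3.8 mm: the r=2.5 cylinder contributes a regular 24-gon of circumradius 2.5; the cube at (13, 1.5) is present — its section is the full 13.5×17.5 rectangle; Subtracting the remaining from the first: starting from the r=2.5 cylinder, the 13.5×17.5 cube at (13, 1.5) misses the remaining region (no effect) — 1 connected region. The result has 1 disconnected region.

1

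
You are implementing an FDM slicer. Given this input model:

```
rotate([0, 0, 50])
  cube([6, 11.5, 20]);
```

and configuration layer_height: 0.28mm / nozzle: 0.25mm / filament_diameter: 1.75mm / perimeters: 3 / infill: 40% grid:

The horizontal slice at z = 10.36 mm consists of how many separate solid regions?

1

At z = 10.36 mm: the 6×11.5 cube contributes its full rectangle; (rotated 50° about Z; rotation is an isometry so areas/perimeters/island counts are preserved). The result has 1 disconnected region.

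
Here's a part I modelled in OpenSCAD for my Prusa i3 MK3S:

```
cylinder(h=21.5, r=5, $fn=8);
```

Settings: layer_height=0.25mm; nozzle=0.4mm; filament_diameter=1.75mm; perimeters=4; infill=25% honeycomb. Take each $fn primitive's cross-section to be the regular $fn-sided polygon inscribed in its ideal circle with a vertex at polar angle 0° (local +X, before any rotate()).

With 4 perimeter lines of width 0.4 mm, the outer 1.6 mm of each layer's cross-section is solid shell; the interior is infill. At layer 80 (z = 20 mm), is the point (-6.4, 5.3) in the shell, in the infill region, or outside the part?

At z = 20 mm: the r=5 cylinder gives a regular 8-gon of circumradius 5 (constant along its height). Overall, the cross-section is a single solid region. The nearest boundary edge runs (0.00, 5.00)→(-3.54, 3.54); distance from the point to it = 3.36 mm. The point is not inside any of the regions above, so it lies outside the cross-section (3.36 mm from the nearest boundary).

outside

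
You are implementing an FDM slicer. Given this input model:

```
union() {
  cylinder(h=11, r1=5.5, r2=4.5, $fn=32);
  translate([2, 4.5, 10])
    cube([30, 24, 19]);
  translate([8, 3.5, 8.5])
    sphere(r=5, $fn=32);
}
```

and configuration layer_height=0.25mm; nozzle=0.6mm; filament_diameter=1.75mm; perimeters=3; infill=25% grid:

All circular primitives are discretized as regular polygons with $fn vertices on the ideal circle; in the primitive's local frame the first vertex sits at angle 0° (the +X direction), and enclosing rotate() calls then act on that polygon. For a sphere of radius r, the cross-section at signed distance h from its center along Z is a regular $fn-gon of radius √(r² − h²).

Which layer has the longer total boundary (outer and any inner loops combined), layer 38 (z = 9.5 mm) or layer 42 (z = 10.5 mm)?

Layer 38 (z = 9.5): the cone (r1=5.5→r2=4.5) has section circumradius 4.636 here — a regular 32-gon (perimeter = 2·32·4.636·sin(180°/32) = 29.08 mm); the cube at (2, 4.5) does not reach this height (z outside [10, 29]); the sphere at (8, 3.5): section is a regular 32-gon, circumradius = √(r²−h²) = √(5²−1²) = 4.899 (perimeter = 2·32·4.899·sin(180°/32) = 30.73 mm); Taking the union: the regions partially overlap (shared area 1.95 mm²), so the edge portions inside another operand are dropped and the merged outline is re-measured after clipping — boundary = 52.04 mm. So its perimeter = 52.04 mm. Layer 42 (z = 10.5): the cone (r1=5.5→r2=4.5) has section circumradius 4.545 here — a regular 32-gon (perimeter = 2·32·4.545·sin(180°/32) = 28.51 mm); the cube at (2, 4.5) (footprint 30×24) is included at this height (perimeter 108.00 mm); the r=5 sphere at (8, 3.5) contributes a regular 32-gon of circumradius √(5²−2²) = 4.583 (perimeter = 2·32·4.583·sin(180°/32) = 28.75 mm); Taking the union: the regions partially overlap (shared area 24.34 mm²), so the edge portions inside another operand are dropped and the merged outline is re-measured after clipping — boundary = 138.87 mm. So its perimeter = 138.87 mm. Layer 42 is larger (138.87 vs 52.04 mm).

layer 42 (z = 10.5 mm)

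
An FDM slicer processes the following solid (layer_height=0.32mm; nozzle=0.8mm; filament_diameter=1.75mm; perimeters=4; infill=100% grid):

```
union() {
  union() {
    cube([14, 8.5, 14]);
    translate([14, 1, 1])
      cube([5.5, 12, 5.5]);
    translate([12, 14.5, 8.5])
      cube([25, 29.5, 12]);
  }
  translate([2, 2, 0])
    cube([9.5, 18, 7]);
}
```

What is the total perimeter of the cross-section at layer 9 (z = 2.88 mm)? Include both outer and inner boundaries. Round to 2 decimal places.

88.00 mm

At z = 2.88 mm: the 14×8.5 cube contributes its full rectangle (perimeter 45.00 mm); the 5.5×12 cube at (14, 1) contributes its full rectangle (perimeter 35.00 mm); the cube at (12, 14.5) is not intersected at this z (z outside [8.5, 20.5]); Combining (union): the 2 present regions share edge segments without overlapping in area, so areas simply add but the touching pieces fuse into one outline (the shared edge portions become interior and drop out of the boundary) — boundary = 65.00 mm; the cube at (2, 2) is present — its section is the full 9.5×18 rectangle (perimeter 55.00 mm); Combining (union): the regions partially overlap (shared area 61.75 mm²), so the edge portions inside another operand are dropped and the merged outline is re-measured after clipping — boundary = 88.00 mm. Overall, the cross-section is a single solid region. Total boundary length (outer) = 88.00 mm.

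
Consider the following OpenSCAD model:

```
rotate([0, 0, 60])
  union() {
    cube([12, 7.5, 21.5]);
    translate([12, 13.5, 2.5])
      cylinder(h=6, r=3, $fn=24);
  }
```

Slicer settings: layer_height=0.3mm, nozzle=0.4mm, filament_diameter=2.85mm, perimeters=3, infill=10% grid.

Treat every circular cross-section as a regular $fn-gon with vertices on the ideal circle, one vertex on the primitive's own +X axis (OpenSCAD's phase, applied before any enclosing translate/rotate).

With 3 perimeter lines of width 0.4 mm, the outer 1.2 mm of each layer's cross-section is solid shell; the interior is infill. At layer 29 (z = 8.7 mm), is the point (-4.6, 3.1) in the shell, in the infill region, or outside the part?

At z = 8.7 mm: the 12×7.5 cube contributes its full rectangle; the cylinder at (12, 13.5) does not reach this height (z outside [2.5, 8.5]); Combining (union): only the 12×7.5 cube is present, so the union is just that shape — 1 connected region; (whole slice rotated 60° about Z — lengths, areas and connectivity unchanged). Overall, the cross-section is a single solid region. Undo the 60° rotation: the query point maps to (0.385, 5.534) in the un-rotated model frame. The nearest boundary edge runs (0.00, 7.50)→(0.00, 0.00); distance from the point to it = 0.38 mm. The point is inside the cross-section, 0.38 mm from the nearest boundary — within the 1.2 mm shell band (3 × 0.4).

shell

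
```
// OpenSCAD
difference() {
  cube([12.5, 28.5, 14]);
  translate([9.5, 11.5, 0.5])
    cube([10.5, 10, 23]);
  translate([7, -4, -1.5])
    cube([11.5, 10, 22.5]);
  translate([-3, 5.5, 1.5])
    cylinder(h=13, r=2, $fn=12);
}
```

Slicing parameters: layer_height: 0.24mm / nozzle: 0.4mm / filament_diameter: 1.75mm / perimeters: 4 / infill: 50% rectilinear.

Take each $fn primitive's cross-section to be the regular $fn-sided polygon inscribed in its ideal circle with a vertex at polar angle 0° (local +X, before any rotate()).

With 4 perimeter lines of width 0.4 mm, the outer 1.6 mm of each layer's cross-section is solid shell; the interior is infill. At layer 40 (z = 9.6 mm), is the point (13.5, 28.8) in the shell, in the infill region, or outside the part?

outside

At z = 9.6 mm: the 12.5×28.5 cube contributes its full rectangle; the 10.5×10 cube at (9.5, 11.5) contributes its full rectangle; the cube at (7, -4) is present — its section is the full 11.5×10 rectangle; the r=2 cylinder at (-3, 5.5) contributes a regular 12-gon of circumradius 2; After the difference (first − rest): starting from the 12.5×28.5 cube, the 10.5×10 cube at (9.5, 11.5) partially overlaps it — only the 30.00 mm² overlap (of its 105.00 mm²) is removed, clipping the outline; the 11.5×10 cube at (7, -4) partially overlaps it — only the 33.00 mm² overlap (of its 115.00 mm²) is removed, clipping the outline; the r=2 cylinder at (-3, 5.5) misses the remaining region (no effect) — 1 connected region. Overall, the cross-section is a single solid region. The nearest boundary edge runs (0.00, 28.50)→(12.50, 28.50); distance from the point to it = 1.04 mm. The point is not inside any of the regions above, so it lies outside the cross-section (1.04 mm from the nearest boundary).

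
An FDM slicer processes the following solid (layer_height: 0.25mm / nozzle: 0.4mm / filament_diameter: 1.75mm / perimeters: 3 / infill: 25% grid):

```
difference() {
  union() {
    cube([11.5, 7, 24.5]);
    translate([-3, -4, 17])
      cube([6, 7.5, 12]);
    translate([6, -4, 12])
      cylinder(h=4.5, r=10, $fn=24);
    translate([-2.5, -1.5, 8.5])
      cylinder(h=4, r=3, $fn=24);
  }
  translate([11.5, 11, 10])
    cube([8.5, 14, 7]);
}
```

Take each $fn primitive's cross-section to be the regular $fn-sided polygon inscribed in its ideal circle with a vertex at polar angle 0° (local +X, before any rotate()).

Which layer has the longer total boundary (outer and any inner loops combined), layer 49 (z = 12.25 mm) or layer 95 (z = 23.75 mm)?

layer 49 (z = 12.25 mm)

Layer 49 (z = 12.25): the cube is present — its section is the full 11.5×7 rectangle (perimeter 37.00 mm); the cube at (-3, -4) is absent (z outside [17, 29]); the r=10 cylinder at (6, -4) contributes a regular 24-gon of circumradius 10 (perimeter = 2·24·10.000·sin(180°/24) = 62.65 mm); the cylinder at (-2.5, -1.5): section is a regular 24-gon, circumradius r=3 (perimeter = 2·24·3.000·sin(180°/24) = 18.80 mm); Combining (union): the regions partially overlap (shared area 81.10 mm²), so the edge portions inside another operand are dropped and the merged outline is re-measured after clipping — boundary = 69.78 mm; the 8.5×14 cube at (11.5, 11) contributes its full rectangle (perimeter 45.00 mm); Taking the first minus the rest: starting from that combined region, the 8.5×14 cube at (11.5, 11) misses the remaining region (no effect) — boundary = 69.78 mm. So its perimeter = 69.78 mm. Layer 95 (z = 23.75): the cube is present — its section is the full 11.5×7 rectangle (perimeter 37.00 mm); the cube at (-3, -4) (footprint 6×7.5) is included at this height (perimeter 27.00 mm); the cylinder at (6, -4) does not reach this height (z outside [12, 16.5]); the cylinder at (-2.5, -1.5) is absent (z outside [8.5, 12.5]); Taking the union: the regions partially overlap (shared area 10.50 mm²), so the edge portions inside another operand are dropped and the merged outline is re-measured after clipping — boundary = 51.00 mm; the cube at (11.5, 11) is not intersected at this z (z outside [10, 17]); Subtracting the remaining from the first: none of the subtracted shapes is present at this height, so that combined region is unchanged — boundary = 51.00 mm. So its perimeter = 51.00 mm. Layer 49 is larger (69.78 vs 51.00 mm).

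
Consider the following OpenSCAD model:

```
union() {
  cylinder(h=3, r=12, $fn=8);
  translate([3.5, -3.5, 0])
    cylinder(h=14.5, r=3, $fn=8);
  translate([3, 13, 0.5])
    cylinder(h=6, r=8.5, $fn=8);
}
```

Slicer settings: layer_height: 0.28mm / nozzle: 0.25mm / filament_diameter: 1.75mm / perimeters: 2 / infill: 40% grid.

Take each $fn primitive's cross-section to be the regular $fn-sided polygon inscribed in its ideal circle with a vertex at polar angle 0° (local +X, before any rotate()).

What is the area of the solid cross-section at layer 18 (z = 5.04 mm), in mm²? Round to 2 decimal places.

At z = 5.04 mm: the cylinder does not reach this height (z outside [0, 3]); the r=3 cylinder at (3.5, -3.5) gives a regular 8-gon of circumradius 3 (constant along its height) (area = (8/2)·3.000²·sin(360°/8) = 25.46 mm²); the r=8.5 cylinder at (3, 13) gives a regular 8-gon of circumradius 8.5 (constant along its height) (area = (8/2)·8.500²·sin(360°/8) = 204.35 mm²); Merging all regions: the 2 present regions are separate (no shared area or edge), so areas and boundary lengths simply add and each stays a separate island — area = 229.81 mm². Overall, the cross-section has 2 separate islands. Net area = 229.81 mm².

229.81 mm²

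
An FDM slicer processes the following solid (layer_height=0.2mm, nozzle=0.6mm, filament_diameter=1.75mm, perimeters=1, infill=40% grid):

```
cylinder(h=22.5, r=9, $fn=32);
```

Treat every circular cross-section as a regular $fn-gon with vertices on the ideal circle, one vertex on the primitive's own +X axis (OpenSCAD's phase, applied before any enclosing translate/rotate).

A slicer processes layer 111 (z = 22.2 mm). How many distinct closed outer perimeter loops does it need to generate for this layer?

1

At z = 22.2 mm: the r=9 cylinder contributes a regular 32-gon of circumradius 9. The result has 1 disconnected region.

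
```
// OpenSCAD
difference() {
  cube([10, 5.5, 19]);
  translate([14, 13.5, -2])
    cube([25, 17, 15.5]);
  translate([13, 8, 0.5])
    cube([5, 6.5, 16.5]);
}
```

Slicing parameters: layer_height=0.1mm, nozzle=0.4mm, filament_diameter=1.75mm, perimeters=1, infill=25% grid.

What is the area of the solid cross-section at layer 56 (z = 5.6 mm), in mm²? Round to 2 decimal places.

At z = 5.6 mm: the cube is present — its section is the full 10×5.5 rectangle (area 55.00 mm²); the 25×17 cube at (14, 13.5) contributes its full rectangle (area 425.00 mm²); the cube at (13, 8) is present — its section is the full 5×6.5 rectangle (area 32.50 mm²); After the difference (first − rest): starting from the 10×5.5 cube (55.00 mm²), the 25×17 cube at (14, 13.5) misses the remaining region (no effect); the 5×6.5 cube at (13, 8) misses the remaining region (no effect) — area = 55.00 mm². Overall, the cross-section is a single solid region. Net area = 55.00 mm².

55.00 mm²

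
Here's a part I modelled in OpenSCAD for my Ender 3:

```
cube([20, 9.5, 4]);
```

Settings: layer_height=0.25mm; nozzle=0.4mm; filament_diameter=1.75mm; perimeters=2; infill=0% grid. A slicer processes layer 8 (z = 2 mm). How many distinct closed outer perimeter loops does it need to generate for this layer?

At z = 2 mm: the cube (footprint 20×9.5) is included at this height. The result has 1 disconnected region.

1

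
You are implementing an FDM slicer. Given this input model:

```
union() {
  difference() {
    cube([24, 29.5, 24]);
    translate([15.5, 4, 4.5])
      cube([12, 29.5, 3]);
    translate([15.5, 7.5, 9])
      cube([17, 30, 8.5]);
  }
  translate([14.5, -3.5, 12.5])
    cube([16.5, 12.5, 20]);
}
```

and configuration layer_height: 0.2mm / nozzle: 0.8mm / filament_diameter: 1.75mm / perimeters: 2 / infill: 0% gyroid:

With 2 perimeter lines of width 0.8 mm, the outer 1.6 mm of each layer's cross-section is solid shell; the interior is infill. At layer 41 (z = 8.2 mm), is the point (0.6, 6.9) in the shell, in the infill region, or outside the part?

At z = 8.2 mm: the 24×29.5 cube contributes its full rectangle; the cube at (15.5, 4) is absent (z outside [4.5, 7.5]); the cube at (15.5, 7.5) is absent (z outside [9, 17.5]); Subtracting the remaining from the first: none of the subtracted shapes is present at this height, so the 24×29.5 cube is unchanged — 1 connected region; the cube at (14.5, -3.5) is not intersected at this z (z outside [12.5, 32.5]); Combining (union): only that combined region is present, so the union is just that shape — 1 connected region. Overall, the cross-section is a single solid region. The nearest boundary edge runs (0.00, 29.50)→(0.00, 0.00); distance from the point to it = 0.60 mm. The point is inside the cross-section, 0.60 mm from the nearest boundary — within the 1.6 mm shell band (2 × 0.8).

shell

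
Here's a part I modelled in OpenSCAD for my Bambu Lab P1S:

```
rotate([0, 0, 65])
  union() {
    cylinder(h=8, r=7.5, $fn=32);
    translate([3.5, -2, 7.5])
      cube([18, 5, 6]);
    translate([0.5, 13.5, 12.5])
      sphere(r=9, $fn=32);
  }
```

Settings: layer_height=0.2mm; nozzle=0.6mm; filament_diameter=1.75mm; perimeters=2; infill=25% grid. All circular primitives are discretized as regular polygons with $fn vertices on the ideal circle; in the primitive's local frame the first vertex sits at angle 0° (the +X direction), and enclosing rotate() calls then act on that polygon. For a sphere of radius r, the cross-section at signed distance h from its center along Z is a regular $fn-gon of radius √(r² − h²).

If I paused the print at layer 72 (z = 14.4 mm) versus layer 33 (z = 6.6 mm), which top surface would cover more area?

Layer 72 (z = 14.4): the cylinder is not intersected at this z (z outside [0, 8]); the cube at (3.5, -2) is not intersected at this z (z outside [7.5, 13.5]); the sphere at (0.5, 13.5): section is a regular 32-gon, circumradius = √(r²−h²) = √(9²−1.9²) = 8.797 (area = (32/2)·8.797²·sin(360°/32) = 241.57 mm²); Taking the union: only the r=9 sphere at (0.5, 13.5) is present, so the union is just that shape — area = 241.57 mm²; (rotated 65° about Z; rotation is an isometry so areas/perimeters/island counts are preserved). So its area = 241.57 mm². Layer 33 (z = 6.6): the r=7.5 cylinder contributes a regular 32-gon of circumradius 7.5 (area = (32/2)·7.500²·sin(360°/32) = 175.58 mm²); the cube at (3.5, -2) does not reach this height (z outside [7.5, 13.5]); the r=9 sphere at (0.5, 13.5) slices to a regular 32-gon of circumradius 6.796 (√(r²−h²) with h=5.9 from center) (area = (32/2)·6.796²·sin(360°/32) = 144.18 mm²); Combining (union): the regions partially overlap — summed areas 319.76 mm² minus the doubly-counted overlap 2.25 mm² gives 317.51 mm² — area = 317.51 mm²; (rotated 65° about Z; rotation is an isometry so areas/perimeters/island counts are preserved). So its area = 317.51 mm². Layer 33 is larger (317.51 vs 241.57 mm²).

layer 33 (z = 6.6 mm)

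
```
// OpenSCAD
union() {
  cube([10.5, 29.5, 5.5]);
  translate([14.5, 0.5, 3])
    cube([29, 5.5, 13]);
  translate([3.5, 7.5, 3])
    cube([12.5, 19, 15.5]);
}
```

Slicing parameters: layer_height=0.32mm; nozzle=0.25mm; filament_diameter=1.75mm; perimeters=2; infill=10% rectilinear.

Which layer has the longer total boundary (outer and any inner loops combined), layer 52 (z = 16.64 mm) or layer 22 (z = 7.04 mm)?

Layer 52 (z = 16.64): the cube is not intersected at this z (z outside [0, 5.5]); the cube at (14.5, 0.5) is absent (z outside [3, 16]); the 12.5×19 cube at (3.5, 7.5) contributes its full rectangle (perimeter 63.00 mm); Combining (union): only the 12.5×19 cube at (3.5, 7.5) is present, so the union is just that shape — boundary = 63.00 mm. So its perimeter = 63.00 mm. Layer 22 (z = 7.04): the cube is not intersected at this z (z outside [0, 5.5]); the cube at (14.5, 0.5) is present — its section is the full 29×5.5 rectangle (perimeter 69.00 mm); the cube at (3.5, 7.5) is present — its section is the full 12.5×19 rectangle (perimeter 63.00 mm); Combining (union): the 2 present regions are separate (no shared area or edge), so areas and boundary lengths simply add and each stays a separate island — boundary = 132.00 mm. So its perimeter = 132.00 mm. Layer 22 is larger (132.00 vs 63.00 mm).

layer 22 (z = 7.04 mm)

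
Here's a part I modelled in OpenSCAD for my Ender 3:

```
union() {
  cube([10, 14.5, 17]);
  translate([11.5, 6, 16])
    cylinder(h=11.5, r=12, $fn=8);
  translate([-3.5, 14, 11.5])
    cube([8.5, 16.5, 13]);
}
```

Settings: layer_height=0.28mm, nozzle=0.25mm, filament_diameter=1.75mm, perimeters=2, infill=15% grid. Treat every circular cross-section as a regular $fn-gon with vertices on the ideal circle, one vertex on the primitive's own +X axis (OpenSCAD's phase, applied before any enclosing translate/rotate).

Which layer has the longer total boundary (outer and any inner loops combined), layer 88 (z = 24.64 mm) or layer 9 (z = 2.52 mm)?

layer 88 (z = 24.64 mm)

Layer 88 (z = 24.64): the cube does not reach this height (z outside [0, 17]); the r=12 cylinder at (11.5, 6) contributes a regular 8-gon of circumradius 12 (perimeter = 2·8·12.000·sin(180°/8) = 73.48 mm); the cube at (-3.5, 14) is absent (z outside [11.5, 24.5]); Merging all regions: only the r=12 cylinder at (11.5, 6) is present, so the union is just that shape — boundary = 73.48 mm. So its perimeter = 73.48 mm. Layer 9 (z = 2.52): the 10×14.5 cube contributes its full rectangle (perimeter 49.00 mm); the cylinder at (11.5, 6) does not reach this height (z outside [16, 27.5]); the cube at (-3.5, 14) is not intersected at this z (z outside [11.5, 24.5]); Combining (union): only the 10×14.5 cube is present, so the union is just that shape — boundary = 49.00 mm. So its perimeter = 49.00 mm. Layer 88 is larger (73.48 vs 49.00 mm).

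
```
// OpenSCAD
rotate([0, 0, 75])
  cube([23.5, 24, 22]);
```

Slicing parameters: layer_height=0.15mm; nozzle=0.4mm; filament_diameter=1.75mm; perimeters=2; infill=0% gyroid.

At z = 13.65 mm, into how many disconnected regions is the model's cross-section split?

1

At z = 13.65 mm: the cube is present — its section is the full 23.5×24 rectangle; (whole slice rotated 75° about Z — lengths, areas and connectivity unchanged). The result has 1 disconnected region.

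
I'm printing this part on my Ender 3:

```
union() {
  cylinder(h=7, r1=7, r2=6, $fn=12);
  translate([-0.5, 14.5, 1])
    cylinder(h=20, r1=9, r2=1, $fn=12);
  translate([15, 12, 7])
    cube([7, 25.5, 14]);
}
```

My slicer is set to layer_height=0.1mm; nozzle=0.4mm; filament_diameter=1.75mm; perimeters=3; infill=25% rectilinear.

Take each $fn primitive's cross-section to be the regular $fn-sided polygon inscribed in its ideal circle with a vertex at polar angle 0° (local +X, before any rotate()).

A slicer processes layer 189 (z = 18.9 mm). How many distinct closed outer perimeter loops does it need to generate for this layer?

At z = 18.9 mm: the cone is not intersected at this z (z outside [0, 7]); the cone at (-0.5, 14.5) contributes a regular 12-gon of circumradius 1.840 (interpolated between r1=9 and r2=1 at t=0.895); the cube at (15, 12) is present — its section is the full 7×25.5 rectangle; Taking the union: the 2 present regions are separate (no shared area or edge), so areas and boundary lengths simply add and each stays a separate island — 2 connected regions. The result has 2 disconnected regions.

2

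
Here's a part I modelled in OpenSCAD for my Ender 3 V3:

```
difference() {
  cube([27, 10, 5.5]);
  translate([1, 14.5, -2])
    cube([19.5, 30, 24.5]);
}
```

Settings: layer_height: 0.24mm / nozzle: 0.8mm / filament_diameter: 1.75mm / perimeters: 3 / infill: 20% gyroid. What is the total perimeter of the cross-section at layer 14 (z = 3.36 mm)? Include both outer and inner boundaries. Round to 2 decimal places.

At z = 3.36 mm: the cube is present — its section is the full 27×10 rectangle (perimeter 74.00 mm); the 19.5×30 cube at (1, 14.5) contributes its full rectangle (perimeter 99.00 mm); After the difference (first − rest): starting from the 27×10 cube, the 19.5×30 cube at (1, 14.5) misses the remaining region (no effect) — boundary = 74.00 mm. Overall, the cross-section is a single solid region. Total boundary length (outer) = 74.00 mm.

74.00 mm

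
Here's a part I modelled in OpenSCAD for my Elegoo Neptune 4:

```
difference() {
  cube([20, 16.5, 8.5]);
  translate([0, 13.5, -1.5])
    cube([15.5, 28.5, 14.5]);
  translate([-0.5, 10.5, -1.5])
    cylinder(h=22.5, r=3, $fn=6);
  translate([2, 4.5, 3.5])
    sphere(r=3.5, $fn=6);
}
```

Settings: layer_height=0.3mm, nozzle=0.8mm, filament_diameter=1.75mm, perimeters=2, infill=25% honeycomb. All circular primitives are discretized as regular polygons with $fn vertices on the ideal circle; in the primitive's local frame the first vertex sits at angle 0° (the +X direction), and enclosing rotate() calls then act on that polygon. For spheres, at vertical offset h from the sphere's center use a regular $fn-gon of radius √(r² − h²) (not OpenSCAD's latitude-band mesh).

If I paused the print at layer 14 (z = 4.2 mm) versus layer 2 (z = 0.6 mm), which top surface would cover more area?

layer 2 (z = 0.6 mm)

Layer 14 (z = 4.2): the cube (footprint 20×16.5) is included at this height (area 330.00 mm²); the 15.5×28.5 cube at (0, 13.5) contributes its full rectangle (area 441.75 mm²); the r=3 cylinder at (-0.5, 10.5) gives a regular 6-gon of circumradius 3 (constant along its height) (area = (6/2)·3.000²·sin(360°/6) = 23.38 mm²); the sphere at (2, 4.5): section is a regular 6-gon, circumradius = √(r²−h²) = √(3.5²−0.7²) = 3.429 (area = (6/2)·3.429²·sin(360°/6) = 30.55 mm²); After the difference (first − rest): starting from the 20×16.5 cube (330.00 mm²), the 15.5×28.5 cube at (0, 13.5) partially overlaps it — only the 46.50 mm² overlap (of its 441.75 mm²) is removed, clipping the outline; the r=3 cylinder at (-0.5, 10.5) partially overlaps it — only the 9.09 mm² overlap (of its 23.38 mm²) is removed, clipping the outline; the r=3.5 sphere at (2, 4.5) partially overlaps it — only the 27.02 mm² overlap (of its 30.55 mm²) is removed, clipping the outline — area = 247.39 mm². So its area = 247.39 mm². Layer 2 (z = 0.6): the cube is present — its section is the full 20×16.5 rectangle (area 330.00 mm²); the 15.5×28.5 cube at (0, 13.5) contributes its full rectangle (area 441.75 mm²); the r=3 cylinder at (-0.5, 10.5) gives a regular 6-gon of circumradius 3 (constant along its height) (area = (6/2)·3.000²·sin(360°/6) = 23.38 mm²); the r=3.5 sphere at (2, 4.5) contributes a regular 6-gon of circumradius √(3.5²−2.9²) = 1.960 (area = (6/2)·1.960²·sin(360°/6) = 9.98 mm²); Subtracting the remaining from the first: starting from the 20×16.5 cube (330.00 mm²), the 15.5×28.5 cube at (0, 13.5) partially overlaps it — only the 46.50 mm² overlap (of its 441.75 mm²) is removed, clipping the outline; the r=3 cylinder at (-0.5, 10.5) partially overlaps it — only the 9.09 mm² overlap (of its 23.38 mm²) is removed, clipping the outline; the r=3.5 sphere at (2, 4.5) lies wholly inside it (removes its full 9.98 mm² and its 11.76 mm outline becomes a hole wall) — area = 264.43 mm². So its area = 264.43 mm². Layer 2 is larger (264.43 vs 247.39 mm²).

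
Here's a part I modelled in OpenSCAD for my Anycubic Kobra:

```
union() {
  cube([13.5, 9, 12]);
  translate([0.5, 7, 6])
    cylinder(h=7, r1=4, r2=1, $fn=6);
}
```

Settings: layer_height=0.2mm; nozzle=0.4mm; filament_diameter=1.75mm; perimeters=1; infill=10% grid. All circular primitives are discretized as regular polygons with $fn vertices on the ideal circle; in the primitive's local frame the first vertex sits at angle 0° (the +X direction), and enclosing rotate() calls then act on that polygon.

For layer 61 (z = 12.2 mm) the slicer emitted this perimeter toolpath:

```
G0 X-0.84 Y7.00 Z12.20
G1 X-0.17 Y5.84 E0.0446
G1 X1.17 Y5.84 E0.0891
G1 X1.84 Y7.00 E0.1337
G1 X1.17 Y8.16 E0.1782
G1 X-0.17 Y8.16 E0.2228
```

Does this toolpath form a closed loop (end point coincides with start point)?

Start point (G0): (-0.84, 7.00). End point (last G1): the path does not return to the start — open.

no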